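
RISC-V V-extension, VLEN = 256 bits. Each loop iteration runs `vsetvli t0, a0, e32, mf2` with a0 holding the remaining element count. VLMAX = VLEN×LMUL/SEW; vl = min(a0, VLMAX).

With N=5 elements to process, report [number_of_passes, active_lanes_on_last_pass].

[iterations, last_vl] = [2, 1]

lanes per group: 256·1/2/32 = 4
5 elements at 4/iter → 2 passes, remainder 1 on the last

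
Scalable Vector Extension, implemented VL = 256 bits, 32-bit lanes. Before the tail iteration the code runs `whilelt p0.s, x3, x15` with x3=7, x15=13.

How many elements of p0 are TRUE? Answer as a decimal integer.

lane count: 256 div 32 = 8
p0[j] = (7+j < 13); true for j=0..5 → 6 lanes set

vl = 6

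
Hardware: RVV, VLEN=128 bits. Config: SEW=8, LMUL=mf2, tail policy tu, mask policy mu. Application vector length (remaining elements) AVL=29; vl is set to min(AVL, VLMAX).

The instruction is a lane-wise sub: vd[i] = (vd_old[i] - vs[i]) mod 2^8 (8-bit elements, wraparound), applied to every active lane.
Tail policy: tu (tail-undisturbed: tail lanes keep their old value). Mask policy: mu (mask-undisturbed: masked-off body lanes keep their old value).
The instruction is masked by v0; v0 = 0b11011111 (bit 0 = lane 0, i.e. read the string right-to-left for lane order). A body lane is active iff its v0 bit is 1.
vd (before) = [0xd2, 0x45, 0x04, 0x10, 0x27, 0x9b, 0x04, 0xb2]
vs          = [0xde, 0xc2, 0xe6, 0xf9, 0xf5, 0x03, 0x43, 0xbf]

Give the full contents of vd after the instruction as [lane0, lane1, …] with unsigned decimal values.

vd = [244, 131, 30, 23, 50, 155, 193, 243]

lanes per group: 128·1/2/8 = 8
vl ← min(29, 8) = 8
vd[0] sub(0xd2,0xde) -> 0xf4
vd[1] sub(0x45,0xc2) -> 0x83
vd[2] sub(0x04,0xe6) -> 0x1e
vd[3] sub(0x10,0xf9) -> 0x17
vd[4] sub(0x27,0xf5) -> 0x32
vd[5] mask-off/keep -> 0x9b
vd[6] sub(0x04,0x43) -> 0xc1
vd[7] sub(0xb2,0xbf) -> 0xf3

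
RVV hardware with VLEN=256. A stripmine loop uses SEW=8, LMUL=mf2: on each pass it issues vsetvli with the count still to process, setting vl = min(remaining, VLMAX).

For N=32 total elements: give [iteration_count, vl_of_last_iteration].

VLMAX = VLEN×LMUL/SEW = 256×1/2/8 = 16
iterations = ceil(32/16) = 2; final-pass vl = 16

[iterations, last_vl] = [2, 16]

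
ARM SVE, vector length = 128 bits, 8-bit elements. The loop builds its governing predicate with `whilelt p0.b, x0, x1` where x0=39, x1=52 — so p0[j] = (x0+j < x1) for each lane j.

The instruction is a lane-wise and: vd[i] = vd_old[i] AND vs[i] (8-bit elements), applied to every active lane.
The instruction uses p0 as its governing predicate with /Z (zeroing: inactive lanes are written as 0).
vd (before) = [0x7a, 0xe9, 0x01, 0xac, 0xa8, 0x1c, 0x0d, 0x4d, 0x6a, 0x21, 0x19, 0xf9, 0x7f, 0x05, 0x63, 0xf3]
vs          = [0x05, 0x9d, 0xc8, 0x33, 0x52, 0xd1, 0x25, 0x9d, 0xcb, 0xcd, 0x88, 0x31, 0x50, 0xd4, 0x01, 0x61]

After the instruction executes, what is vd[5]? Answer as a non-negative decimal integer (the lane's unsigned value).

vd[5] = 16

register lanes = 128/8 = 16
whilelt: lane j active iff 39+j < 52 → j < 13 → 13 active
vd[0] and(0x7a,0x05) -> 0x00
vd[1] and(0xe9,0x9d) -> 0x89
vd[2] and(0x01,0xc8) -> 0x00
vd[3] and(0xac,0x33) -> 0x20
vd[4] and(0xa8,0x52) -> 0x00
vd[5] and(0x1c,0xd1) -> 0x10
vd[6] and(0x0d,0x25) -> 0x05
vd[7] and(0x4d,0x9d) -> 0x0d
vd[8] and(0x6a,0xcb) -> 0x4a
vd[9] and(0x21,0xcd) -> 0x01
vd[10] and(0x19,0x88) -> 0x08
vd[11] and(0xf9,0x31) -> 0x31
vd[12] and(0x7f,0x50) -> 0x50
vd[13] tail/zero -> 0x00
vd[14] tail/zero -> 0x00
vd[15] tail/zero -> 0x00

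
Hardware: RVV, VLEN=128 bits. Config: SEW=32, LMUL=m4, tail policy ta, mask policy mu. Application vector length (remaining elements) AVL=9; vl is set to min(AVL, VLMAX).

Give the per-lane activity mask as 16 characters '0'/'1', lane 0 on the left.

predicate = 1111111110000000

VLMAX = VLEN×LMUL/SEW = 128×4/32 = 16
vl = min(AVL, VLMAX) = min(9, 16) = 9
bits (lane 0 leftmost): 1111111110000000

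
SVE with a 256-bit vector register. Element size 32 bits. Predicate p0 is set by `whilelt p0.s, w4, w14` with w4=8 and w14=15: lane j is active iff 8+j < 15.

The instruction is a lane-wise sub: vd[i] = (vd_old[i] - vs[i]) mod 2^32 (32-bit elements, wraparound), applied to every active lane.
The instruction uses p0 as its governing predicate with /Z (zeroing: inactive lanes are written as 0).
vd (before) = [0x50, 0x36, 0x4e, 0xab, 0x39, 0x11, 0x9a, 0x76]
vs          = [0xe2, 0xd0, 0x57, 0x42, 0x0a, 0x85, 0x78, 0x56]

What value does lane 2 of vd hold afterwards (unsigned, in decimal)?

vd[2] = 4294967287

register lanes = 256/32 = 8
active while 8+j < 15, i.e. j ∈ [0,7) capped at 8 ⇒ 7
lane  0: sub(0x50,0xe2) ⇒ 0xffffff6e
lane  1: sub(0x36,0xd0) ⇒ 0xffffff66
lane  2: sub(0x4e,0x57) ⇒ 0xfffffff7
lane  3: sub(0xab,0x42) ⇒ 0x69
lane  4: sub(0x39,0x0a) ⇒ 0x2f
lane  5: sub(0x11,0x85) ⇒ 0xffffff8c
lane  6: sub(0x9a,0x78) ⇒ 0x22
lane  7: tail/zero ⇒ 0x00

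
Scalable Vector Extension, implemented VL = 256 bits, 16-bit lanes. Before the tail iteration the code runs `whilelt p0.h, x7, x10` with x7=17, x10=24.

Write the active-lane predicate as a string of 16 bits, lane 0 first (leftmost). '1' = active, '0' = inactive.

predicate = 1111111000000000

256-bit reg / 16-bit elem → 16 lanes
p0[j] = (17+j < 24); true for j=0..6 → 7 lanes set
bits (lane 0 leftmost): 1111111000000000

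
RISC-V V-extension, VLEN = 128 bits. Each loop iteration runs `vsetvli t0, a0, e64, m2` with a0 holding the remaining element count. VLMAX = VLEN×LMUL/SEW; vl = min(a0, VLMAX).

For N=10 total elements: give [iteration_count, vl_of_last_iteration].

VLMAX = VLEN×LMUL/SEW = 128×2/64 = 4
10 elements at 4/iter → 3 passes, remainder 2 on the last

[iterations, last_vl] = [3, 2]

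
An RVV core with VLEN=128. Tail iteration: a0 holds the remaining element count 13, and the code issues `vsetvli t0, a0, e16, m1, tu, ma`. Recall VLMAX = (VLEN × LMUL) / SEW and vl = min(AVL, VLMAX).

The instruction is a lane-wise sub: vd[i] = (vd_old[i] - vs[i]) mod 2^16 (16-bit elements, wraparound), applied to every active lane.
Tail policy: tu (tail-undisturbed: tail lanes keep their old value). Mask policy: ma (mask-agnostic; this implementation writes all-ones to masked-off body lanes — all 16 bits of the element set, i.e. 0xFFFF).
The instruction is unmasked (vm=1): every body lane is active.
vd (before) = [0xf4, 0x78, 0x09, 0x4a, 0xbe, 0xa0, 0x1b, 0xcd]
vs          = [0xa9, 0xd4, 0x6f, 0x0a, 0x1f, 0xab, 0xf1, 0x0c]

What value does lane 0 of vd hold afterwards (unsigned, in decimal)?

vd[0] = 75

VLMAX = VLEN×LMUL/SEW = 128×1/16 = 8
vl ← min(13, 8) = 8
[0] sub(0xf4,0xa9) = 0x4b
[1] sub(0x78,0xd4) = 0xffa4
[2] sub(0x09,0x6f) = 0xff9a
[3] sub(0x4a,0x0a) = 0x40
[4] sub(0xbe,0x1f) = 0x9f
[5] sub(0xa0,0xab) = 0xfff5
[6] sub(0x1b,0xf1) = 0xff2a
[7] sub(0xcd,0x0c) = 0xc1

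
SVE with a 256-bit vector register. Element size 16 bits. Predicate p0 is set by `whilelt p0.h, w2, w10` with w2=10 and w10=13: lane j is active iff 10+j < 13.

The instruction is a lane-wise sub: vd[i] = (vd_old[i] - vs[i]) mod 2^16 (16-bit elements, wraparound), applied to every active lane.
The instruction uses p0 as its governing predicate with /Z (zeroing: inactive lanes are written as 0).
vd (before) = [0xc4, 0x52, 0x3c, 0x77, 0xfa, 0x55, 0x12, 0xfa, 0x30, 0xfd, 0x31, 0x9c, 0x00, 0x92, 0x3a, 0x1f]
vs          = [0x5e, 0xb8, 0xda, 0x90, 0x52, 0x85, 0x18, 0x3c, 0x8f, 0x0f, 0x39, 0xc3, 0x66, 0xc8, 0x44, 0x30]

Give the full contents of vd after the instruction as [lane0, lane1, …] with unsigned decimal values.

vd = [102, 65434, 65378, 0, 0, 0, 0, 0, 0, 0, 0, 0, 0, 0, 0, 0]

register lanes = 256/16 = 16
active while 10+j < 13, i.e. j ∈ [0,3) capped at 16 ⇒ 3
  i=0: sub(0xc4,0x5e) → 102
  i=1: sub(0x52,0xb8) → 65434
  i=2: sub(0x3c,0xda) → 65378
  i=3: tail/zero → 0
  i=4: tail/zero → 0
  i=5: tail/zero → 0
  i=6: tail/zero → 0
  i=7: tail/zero → 0
  i=8: tail/zero → 0
  i=9: tail/zero → 0
  i=10: tail/zero → 0
  i=11: tail/zero → 0
  i=12: tail/zero → 0
  i=13: tail/zero → 0
  i=14: tail/zero → 0
  i=15: tail/zero → 0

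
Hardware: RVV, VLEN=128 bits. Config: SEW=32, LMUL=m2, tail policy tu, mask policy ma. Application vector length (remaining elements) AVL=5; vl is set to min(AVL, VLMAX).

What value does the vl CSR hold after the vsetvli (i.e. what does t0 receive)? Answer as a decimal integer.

VLMAX = (128 × 2) / 32 = 8 lanes
vl ← min(5, 8) = 5

vl = 5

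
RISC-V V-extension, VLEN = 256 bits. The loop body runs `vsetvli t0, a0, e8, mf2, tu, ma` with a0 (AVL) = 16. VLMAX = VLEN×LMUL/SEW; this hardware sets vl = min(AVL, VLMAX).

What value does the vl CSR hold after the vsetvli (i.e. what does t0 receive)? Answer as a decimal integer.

vl = 16

lanes per group: 256·1/2/8 = 16
AVL=16 ≤ VLMAX=16, so vl = 16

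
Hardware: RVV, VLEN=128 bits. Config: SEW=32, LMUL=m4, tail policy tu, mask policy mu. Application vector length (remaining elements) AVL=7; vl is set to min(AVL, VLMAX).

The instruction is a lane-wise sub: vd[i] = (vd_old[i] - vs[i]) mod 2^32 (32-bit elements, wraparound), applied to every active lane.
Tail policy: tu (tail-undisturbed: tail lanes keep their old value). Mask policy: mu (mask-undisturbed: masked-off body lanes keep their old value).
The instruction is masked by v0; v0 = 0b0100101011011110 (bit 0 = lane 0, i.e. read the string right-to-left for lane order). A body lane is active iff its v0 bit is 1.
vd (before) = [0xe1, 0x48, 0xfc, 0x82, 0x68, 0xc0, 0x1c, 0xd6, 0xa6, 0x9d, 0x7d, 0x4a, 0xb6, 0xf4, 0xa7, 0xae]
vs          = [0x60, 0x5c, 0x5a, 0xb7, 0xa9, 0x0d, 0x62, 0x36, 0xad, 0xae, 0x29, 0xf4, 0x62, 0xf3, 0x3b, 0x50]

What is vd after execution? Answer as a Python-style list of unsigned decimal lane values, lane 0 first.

VLMAX = VLEN×LMUL/SEW = 128×4/32 = 16
vl = min(AVL, VLMAX) = min(7, 16) = 7
[0] mask-off/keep = 0xe1
[1] sub(0x48,0x5c) = 0xffffffec
[2] sub(0xfc,0x5a) = 0xa2
[3] sub(0x82,0xb7) = 0xffffffcb
[4] sub(0x68,0xa9) = 0xffffffbf
[5] mask-off/keep = 0xc0
[6] sub(0x1c,0x62) = 0xffffffba
[7] tail/keep = 0xd6
[8] tail/keep = 0xa6
[9] tail/keep = 0x9d
[10] tail/keep = 0x7d
[11] tail/keep = 0x4a
[12] tail/keep = 0xb6
[13] tail/keep = 0xf4
[14] tail/keep = 0xa7
[15] tail/keep = 0xae

vd = [225, 4294967276, 162, 4294967243, 4294967231, 192, 4294967226, 214, 166, 157, 125, 74, 182, 244, 167, 174]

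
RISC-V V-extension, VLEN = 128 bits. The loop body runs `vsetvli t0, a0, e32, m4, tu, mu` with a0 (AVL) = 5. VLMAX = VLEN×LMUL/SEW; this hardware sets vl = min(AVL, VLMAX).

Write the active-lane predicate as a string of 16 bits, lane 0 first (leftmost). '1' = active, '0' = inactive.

VLMAX = (128 × 4) / 32 = 16 lanes
vl = min(AVL, VLMAX) = min(5, 16) = 5
bits (lane 0 leftmost): 1111100000000000

predicate = 1111100000000000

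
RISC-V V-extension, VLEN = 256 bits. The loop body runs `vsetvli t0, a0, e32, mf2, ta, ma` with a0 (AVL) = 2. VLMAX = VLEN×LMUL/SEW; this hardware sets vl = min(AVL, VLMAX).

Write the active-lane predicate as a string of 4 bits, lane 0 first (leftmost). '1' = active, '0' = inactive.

predicate = 1100

lanes per group: 256·1/2/32 = 4
vl ← min(2, 4) = 2
bits (lane 0 leftmost): 1100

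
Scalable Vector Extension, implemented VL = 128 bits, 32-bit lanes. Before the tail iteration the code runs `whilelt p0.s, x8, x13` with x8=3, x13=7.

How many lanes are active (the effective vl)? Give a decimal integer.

lane count: 128 div 32 = 4
active while 3+j < 7, i.e. j ∈ [0,4) capped at 4 ⇒ 4

vl = 4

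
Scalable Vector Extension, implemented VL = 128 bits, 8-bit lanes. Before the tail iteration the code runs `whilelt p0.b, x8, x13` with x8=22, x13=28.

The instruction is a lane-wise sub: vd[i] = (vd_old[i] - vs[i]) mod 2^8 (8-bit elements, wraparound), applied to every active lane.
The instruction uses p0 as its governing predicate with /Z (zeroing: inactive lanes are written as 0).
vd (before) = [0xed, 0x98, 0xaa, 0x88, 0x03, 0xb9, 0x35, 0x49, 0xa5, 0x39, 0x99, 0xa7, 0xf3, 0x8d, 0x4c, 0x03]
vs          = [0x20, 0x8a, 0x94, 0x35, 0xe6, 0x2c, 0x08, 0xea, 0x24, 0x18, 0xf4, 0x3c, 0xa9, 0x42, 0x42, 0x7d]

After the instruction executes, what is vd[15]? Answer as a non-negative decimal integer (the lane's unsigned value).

vd[15] = 0

lane count: 128 div 8 = 16
whilelt: lane j active iff 22+j < 28 → j < 6 → 6 active
vd[0] sub(0xed,0x20) -> 0xcd
vd[1] sub(0x98,0x8a) -> 0x0e
vd[2] sub(0xaa,0x94) -> 0x16
vd[3] sub(0x88,0x35) -> 0x53
vd[4] sub(0x03,0xe6) -> 0x1d
vd[5] sub(0xb9,0x2c) -> 0x8d
vd[6] tail/zero -> 0x00
vd[7] tail/zero -> 0x00
vd[8] tail/zero -> 0x00
vd[9] tail/zero -> 0x00
vd[10] tail/zero -> 0x00
vd[11] tail/zero -> 0x00
vd[12] tail/zero -> 0x00
vd[13] tail/zero -> 0x00
vd[14] tail/zero -> 0x00
vd[15] tail/zero -> 0x00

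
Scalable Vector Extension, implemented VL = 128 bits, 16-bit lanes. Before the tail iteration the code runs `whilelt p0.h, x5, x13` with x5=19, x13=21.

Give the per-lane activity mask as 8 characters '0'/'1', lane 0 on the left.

lane count: 128 div 16 = 8
whilelt: lane j active iff 19+j < 21 → j < 2 → 2 active
bits (lane 0 leftmost): 11000000

predicate = 11000000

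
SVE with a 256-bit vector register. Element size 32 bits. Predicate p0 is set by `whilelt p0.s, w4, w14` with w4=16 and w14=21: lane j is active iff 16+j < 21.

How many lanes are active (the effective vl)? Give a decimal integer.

register lanes = 256/32 = 8
p0[j] = (16+j < 21); true for j=0..4 → 5 lanes set

vl = 5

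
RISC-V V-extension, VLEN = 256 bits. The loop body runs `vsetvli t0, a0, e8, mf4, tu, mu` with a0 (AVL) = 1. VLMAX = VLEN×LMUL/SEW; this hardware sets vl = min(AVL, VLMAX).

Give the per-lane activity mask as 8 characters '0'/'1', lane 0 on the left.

predicate = 10000000

lanes per group: 256·1/4/8 = 8
AVL=1 ≤ VLMAX=8, so vl = 1
bits (lane 0 leftmost): 10000000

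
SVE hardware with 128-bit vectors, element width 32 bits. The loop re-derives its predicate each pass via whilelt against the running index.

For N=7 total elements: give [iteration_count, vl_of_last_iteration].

[iterations, last_vl] = [2, 3]

lane count: 128 div 32 = 4
iterations = ceil(7/4) = 2; final-pass vl = 3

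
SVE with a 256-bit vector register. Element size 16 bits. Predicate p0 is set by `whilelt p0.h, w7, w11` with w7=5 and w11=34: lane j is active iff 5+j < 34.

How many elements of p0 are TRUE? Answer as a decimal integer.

vl = 16

256-bit reg / 16-bit elem → 16 lanes
active while 5+j < 34, i.e. j ∈ [0,29) capped at 16 ⇒ 16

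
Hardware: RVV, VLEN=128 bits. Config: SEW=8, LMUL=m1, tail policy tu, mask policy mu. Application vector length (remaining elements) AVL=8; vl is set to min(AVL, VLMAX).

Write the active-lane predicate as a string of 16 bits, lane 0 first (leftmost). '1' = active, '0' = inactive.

VLMAX = (128 × 1) / 8 = 16 lanes
AVL=8 ≤ VLMAX=16, so vl = 8
bits (lane 0 leftmost): 1111111100000000

predicate = 1111111100000000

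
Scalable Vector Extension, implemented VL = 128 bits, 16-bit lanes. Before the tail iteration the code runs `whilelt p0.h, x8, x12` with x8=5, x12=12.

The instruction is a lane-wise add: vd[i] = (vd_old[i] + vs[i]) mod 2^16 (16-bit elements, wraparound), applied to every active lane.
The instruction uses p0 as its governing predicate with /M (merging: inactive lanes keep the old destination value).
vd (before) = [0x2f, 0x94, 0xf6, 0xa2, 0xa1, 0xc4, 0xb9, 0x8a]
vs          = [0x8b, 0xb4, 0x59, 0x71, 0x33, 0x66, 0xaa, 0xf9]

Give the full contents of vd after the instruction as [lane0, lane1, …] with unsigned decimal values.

128-bit reg / 16-bit elem → 8 lanes
p0[j] = (5+j < 12); true for j=0..6 → 7 lanes set
  i=0: add(0x2f,0x8b) → 186
  i=1: add(0x94,0xb4) → 328
  i=2: add(0xf6,0x59) → 335
  i=3: add(0xa2,0x71) → 275
  i=4: add(0xa1,0x33) → 212
  i=5: add(0xc4,0x66) → 298
  i=6: add(0xb9,0xaa) → 355
  i=7: tail/keep → 138

vd = [186, 328, 335, 275, 212, 298, 355, 138]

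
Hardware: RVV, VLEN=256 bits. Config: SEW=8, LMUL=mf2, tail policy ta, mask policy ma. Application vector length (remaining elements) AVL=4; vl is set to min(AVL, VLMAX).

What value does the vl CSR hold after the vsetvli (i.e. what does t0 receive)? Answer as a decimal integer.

VLMAX = VLEN×LMUL/SEW = 256×1/2/8 = 16
AVL=4 ≤ VLMAX=16, so vl = 4

vl = 4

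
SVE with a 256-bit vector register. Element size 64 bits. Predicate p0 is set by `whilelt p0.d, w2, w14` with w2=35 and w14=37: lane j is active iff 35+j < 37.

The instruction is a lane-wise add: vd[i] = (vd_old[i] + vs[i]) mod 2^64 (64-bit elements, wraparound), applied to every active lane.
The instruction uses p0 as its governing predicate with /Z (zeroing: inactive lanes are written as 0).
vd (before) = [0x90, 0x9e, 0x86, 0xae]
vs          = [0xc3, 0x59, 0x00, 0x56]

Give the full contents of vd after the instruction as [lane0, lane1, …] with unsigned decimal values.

vd = [339, 247, 0, 0]

register lanes = 256/64 = 4
whilelt: lane j active iff 35+j < 37 → j < 2 → 2 active
lane  0: add(0x90,0xc3) ⇒ 0x153
lane  1: add(0x9e,0x59) ⇒ 0xf7
lane  2: tail/zero ⇒ 0x00
lane  3: tail/zero ⇒ 0x00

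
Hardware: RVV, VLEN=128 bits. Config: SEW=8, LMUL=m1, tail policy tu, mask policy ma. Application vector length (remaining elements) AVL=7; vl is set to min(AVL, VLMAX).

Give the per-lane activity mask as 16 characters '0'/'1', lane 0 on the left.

VLMAX = VLEN×LMUL/SEW = 128×1/8 = 16
AVL=7 ≤ VLMAX=16, so vl = 7
bits (lane 0 leftmost): 1111111000000000

predicate = 1111111000000000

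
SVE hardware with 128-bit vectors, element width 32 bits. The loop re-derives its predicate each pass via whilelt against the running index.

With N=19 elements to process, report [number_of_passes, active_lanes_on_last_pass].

128-bit reg / 32-bit elem → 4 lanes
19 elements at 4/iter → 5 passes, remainder 3 on the last

[iterations, last_vl] = [5, 3]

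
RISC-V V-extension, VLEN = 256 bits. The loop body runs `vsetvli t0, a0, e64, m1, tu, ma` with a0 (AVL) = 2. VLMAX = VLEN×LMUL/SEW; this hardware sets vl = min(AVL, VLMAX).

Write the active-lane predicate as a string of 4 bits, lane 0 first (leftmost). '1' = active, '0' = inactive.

predicate = 1100

VLMAX = (256 × 1) / 64 = 4 lanes
vl ← min(2, 4) = 2
bits (lane 0 leftmost): 1100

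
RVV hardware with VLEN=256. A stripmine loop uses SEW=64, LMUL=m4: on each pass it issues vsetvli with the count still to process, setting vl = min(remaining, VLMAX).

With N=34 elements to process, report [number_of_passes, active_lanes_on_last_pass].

VLMAX = (256 × 4) / 64 = 16 lanes
34 elements at 16/iter → 3 passes, remainder 2 on the last

[iterations, last_vl] = [3, 2]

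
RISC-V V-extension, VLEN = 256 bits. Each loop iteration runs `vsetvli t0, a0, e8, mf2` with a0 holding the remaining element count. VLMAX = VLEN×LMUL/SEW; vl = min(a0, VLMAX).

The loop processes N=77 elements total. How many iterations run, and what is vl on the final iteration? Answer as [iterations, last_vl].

[iterations, last_vl] = [5, 13]

lanes per group: 256·1/2/8 = 16
iterations = ceil(77/16) = 5; final-pass vl = 13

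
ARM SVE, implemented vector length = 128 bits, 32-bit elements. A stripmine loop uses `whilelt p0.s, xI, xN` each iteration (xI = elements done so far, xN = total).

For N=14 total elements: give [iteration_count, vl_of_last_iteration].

[iterations, last_vl] = [4, 2]

lane count: 128 div 32 = 4
N=14: ⌈14/4⌉ = 4 iters; last vl = 14 − 3×4 = 2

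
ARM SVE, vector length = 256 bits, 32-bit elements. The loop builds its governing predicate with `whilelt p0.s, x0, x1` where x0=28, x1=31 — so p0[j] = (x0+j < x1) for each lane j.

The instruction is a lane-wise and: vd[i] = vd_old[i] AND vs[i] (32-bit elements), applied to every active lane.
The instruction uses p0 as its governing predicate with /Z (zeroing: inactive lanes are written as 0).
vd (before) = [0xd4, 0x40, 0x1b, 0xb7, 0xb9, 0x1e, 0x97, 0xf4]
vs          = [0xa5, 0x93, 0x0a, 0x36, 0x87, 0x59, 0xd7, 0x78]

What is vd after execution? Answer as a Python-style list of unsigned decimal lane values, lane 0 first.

register lanes = 256/32 = 8
whilelt: lane j active iff 28+j < 31 → j < 3 → 3 active
vd[0] and(0xd4,0xa5) -> 0x84
vd[1] and(0x40,0x93) -> 0x00
vd[2] and(0x1b,0x0a) -> 0x0a
vd[3] tail/zero -> 0x00
vd[4] tail/zero -> 0x00
vd[5] tail/zero -> 0x00
vd[6] tail/zero -> 0x00
vd[7] tail/zero -> 0x00

vd = [132, 0, 10, 0, 0, 0, 0, 0]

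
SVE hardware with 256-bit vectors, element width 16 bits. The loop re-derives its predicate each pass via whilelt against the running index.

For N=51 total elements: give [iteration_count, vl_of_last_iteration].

[iterations, last_vl] = [4, 3]

register lanes = 256/16 = 16
N=51: ⌈51/16⌉ = 4 iters; last vl = 51 − 3×16 = 3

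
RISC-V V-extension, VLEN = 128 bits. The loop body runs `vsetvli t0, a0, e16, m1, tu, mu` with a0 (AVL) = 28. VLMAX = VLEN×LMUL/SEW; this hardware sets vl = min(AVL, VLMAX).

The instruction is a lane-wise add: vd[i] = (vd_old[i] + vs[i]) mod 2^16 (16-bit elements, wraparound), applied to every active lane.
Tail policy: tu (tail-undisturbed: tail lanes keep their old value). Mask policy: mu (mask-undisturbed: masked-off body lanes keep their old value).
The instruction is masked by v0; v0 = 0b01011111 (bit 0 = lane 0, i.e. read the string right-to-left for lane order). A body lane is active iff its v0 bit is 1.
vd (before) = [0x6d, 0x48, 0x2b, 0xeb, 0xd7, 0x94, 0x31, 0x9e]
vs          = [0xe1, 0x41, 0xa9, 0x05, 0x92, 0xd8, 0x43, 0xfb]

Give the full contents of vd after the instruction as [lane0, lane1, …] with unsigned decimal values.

VLMAX = (128 × 1) / 16 = 8 lanes
AVL=28 > VLMAX=8, so vl = 8
[0] add(0x6d,0xe1) = 0x14e
[1] add(0x48,0x41) = 0x89
[2] add(0x2b,0xa9) = 0xd4
[3] add(0xeb,0x05) = 0xf0
[4] add(0xd7,0x92) = 0x169
[5] mask-off/keep = 0x94
[6] add(0x31,0x43) = 0x74
[7] mask-off/keep = 0x9e

vd = [334, 137, 212, 240, 361, 148, 116, 158]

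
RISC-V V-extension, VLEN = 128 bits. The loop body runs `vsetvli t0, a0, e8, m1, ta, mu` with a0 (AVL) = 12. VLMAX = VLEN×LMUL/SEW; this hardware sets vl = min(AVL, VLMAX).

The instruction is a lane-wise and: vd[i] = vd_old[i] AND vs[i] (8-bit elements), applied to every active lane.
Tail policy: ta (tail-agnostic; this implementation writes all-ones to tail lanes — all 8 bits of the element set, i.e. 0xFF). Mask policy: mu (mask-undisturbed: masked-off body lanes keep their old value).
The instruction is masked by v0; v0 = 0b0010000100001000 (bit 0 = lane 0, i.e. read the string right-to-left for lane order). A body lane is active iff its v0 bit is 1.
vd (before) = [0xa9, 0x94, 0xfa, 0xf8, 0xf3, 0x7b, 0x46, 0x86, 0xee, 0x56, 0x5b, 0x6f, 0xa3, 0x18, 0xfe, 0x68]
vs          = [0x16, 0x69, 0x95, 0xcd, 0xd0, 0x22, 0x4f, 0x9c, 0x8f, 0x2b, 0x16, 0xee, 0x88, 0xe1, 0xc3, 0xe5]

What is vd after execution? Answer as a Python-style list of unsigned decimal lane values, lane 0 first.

vd = [169, 148, 250, 200, 243, 123, 70, 134, 142, 86, 91, 111, 255, 255, 255, 255]

VLMAX = (128 × 1) / 8 = 16 lanes
vl = min(AVL, VLMAX) = min(12, 16) = 12
vd[0] mask-off/keep -> 0xa9
vd[1] mask-off/keep -> 0x94
vd[2] mask-off/keep -> 0xfa
vd[3] and(0xf8,0xcd) -> 0xc8
vd[4] mask-off/keep -> 0xf3
vd[5] mask-off/keep -> 0x7b
vd[6] mask-off/keep -> 0x46
vd[7] mask-off/keep -> 0x86
vd[8] and(0xee,0x8f) -> 0x8e
vd[9] mask-off/keep -> 0x56
vd[10] mask-off/keep -> 0x5b
vd[11] mask-off/keep -> 0x6f
vd[12] tail/ones -> 0xff
vd[13] tail/ones -> 0xff
vd[14] tail/ones -> 0xff
vd[15] tail/ones -> 0xff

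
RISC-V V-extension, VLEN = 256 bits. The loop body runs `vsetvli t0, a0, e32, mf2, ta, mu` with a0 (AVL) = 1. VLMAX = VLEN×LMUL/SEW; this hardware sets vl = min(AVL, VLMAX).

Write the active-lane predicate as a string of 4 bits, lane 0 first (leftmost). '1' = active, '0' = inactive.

predicate = 1000

VLMAX = (256 × 1/2) / 32 = 4 lanes
vl ← min(1, 4) = 1
bits (lane 0 leftmost): 1000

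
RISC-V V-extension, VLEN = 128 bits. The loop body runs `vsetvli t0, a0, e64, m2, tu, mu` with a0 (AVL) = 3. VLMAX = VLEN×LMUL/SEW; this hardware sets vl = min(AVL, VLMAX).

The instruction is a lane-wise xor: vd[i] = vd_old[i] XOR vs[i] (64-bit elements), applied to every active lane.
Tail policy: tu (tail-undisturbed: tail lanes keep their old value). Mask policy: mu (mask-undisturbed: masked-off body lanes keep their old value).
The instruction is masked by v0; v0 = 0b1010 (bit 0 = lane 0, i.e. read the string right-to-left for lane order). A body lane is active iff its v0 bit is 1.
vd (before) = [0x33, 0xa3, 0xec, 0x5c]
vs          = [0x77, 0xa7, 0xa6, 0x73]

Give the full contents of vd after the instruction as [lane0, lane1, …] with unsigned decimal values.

vd = [51, 4, 236, 92]

VLMAX = (128 × 2) / 64 = 4 lanes
AVL=3 ≤ VLMAX=4, so vl = 3
vd[0] mask-off/keep -> 0x33
vd[1] xor(0xa3,0xa7) -> 0x04
vd[2] mask-off/keep -> 0xec
vd[3] tail/keep -> 0x5c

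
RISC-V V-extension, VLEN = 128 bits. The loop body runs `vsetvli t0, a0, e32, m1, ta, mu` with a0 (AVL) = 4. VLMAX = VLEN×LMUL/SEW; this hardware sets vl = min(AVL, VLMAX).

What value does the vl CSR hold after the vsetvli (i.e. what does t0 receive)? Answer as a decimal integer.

vl = 4

VLMAX = (128 × 1) / 32 = 4 lanes
vl ← min(4, 4) = 4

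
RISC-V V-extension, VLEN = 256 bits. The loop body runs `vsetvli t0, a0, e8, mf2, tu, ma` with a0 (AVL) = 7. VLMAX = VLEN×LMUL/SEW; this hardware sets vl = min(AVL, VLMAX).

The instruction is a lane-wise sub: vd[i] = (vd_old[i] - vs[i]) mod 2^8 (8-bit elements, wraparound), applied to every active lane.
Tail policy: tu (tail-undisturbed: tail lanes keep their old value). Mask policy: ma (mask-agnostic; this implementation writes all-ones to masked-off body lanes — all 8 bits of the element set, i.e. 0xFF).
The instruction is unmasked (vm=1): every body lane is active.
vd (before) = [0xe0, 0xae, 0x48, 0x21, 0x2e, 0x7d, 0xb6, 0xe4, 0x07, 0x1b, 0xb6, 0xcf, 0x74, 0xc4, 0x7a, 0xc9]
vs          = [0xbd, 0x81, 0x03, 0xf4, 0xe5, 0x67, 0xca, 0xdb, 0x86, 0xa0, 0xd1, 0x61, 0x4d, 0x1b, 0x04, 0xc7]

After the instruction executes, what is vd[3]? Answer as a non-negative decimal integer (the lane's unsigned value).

vd[3] = 45

VLMAX = (256 × 1/2) / 8 = 16 lanes
vl ← min(7, 16) = 7
  i=0: sub(0xe0,0xbd) → 35
  i=1: sub(0xae,0x81) → 45
  i=2: sub(0x48,0x03) → 69
  i=3: sub(0x21,0xf4) → 45
  i=4: sub(0x2e,0xe5) → 73
  i=5: sub(0x7d,0x67) → 22
  i=6: sub(0xb6,0xca) → 236
  i=7: tail/keep → 228
  i=8: tail/keep → 7
  i=9: tail/keep → 27
  i=10: tail/keep → 182
  i=11: tail/keep → 207
  i=12: tail/keep → 116
  i=13: tail/keep → 196
  i=14: tail/keep → 122
  i=15: tail/keep → 201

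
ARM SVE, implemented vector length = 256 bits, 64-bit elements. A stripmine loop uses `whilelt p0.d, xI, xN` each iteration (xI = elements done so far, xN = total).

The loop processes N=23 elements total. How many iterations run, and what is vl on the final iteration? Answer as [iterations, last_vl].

[iterations, last_vl] = [6, 3]

256-bit reg / 64-bit elem → 4 lanes
iterations = ceil(23/4) = 6; final-pass vl = 3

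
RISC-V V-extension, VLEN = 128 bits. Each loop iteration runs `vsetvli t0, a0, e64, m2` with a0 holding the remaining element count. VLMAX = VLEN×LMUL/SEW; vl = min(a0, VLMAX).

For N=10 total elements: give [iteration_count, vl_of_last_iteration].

[iterations, last_vl] = [3, 2]

lanes per group: 128·2/64 = 4
N=10: ⌈10/4⌉ = 3 iters; last vl = 10 − 2×4 = 2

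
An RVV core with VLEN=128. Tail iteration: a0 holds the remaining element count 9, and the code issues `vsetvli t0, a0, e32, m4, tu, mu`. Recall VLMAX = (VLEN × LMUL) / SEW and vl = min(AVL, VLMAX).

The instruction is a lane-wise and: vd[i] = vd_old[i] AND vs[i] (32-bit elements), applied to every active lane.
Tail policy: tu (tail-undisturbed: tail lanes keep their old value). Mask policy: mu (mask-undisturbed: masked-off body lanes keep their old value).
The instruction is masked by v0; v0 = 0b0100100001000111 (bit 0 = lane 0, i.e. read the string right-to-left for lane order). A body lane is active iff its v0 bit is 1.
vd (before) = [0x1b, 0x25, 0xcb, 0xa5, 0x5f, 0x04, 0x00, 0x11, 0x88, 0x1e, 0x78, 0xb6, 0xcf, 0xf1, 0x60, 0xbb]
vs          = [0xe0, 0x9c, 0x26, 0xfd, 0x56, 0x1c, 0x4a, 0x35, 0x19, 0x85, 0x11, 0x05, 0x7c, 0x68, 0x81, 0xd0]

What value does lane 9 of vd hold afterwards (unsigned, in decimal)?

vd[9] = 30

VLMAX = (128 × 4) / 32 = 16 lanes
vl = min(AVL, VLMAX) = min(9, 16) = 9
[0] and(0x1b,0xe0) = 0x00
[1] and(0x25,0x9c) = 0x04
[2] and(0xcb,0x26) = 0x02
[3] mask-off/keep = 0xa5
[4] mask-off/keep = 0x5f
[5] mask-off/keep = 0x04
[6] and(0x00,0x4a) = 0x00
[7] mask-off/keep = 0x11
[8] mask-off/keep = 0x88
[9] tail/keep = 0x1e
[10] tail/keep = 0x78
[11] tail/keep = 0xb6
[12] tail/keep = 0xcf
[13] tail/keep = 0xf1
[14] tail/keep = 0x60
[15] tail/keep = 0xbb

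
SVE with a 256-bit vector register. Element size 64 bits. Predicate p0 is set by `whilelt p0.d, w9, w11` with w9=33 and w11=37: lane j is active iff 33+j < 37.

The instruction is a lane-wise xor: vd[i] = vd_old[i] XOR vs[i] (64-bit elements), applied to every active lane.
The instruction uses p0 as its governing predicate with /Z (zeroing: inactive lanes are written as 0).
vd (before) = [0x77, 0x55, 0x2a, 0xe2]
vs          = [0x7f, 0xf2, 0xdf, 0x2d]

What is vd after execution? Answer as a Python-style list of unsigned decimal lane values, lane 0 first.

lane count: 256 div 64 = 4
p0[j] = (33+j < 37); true for j=0..3 → 4 lanes set
vd[0] xor(0x77,0x7f) -> 0x08
vd[1] xor(0x55,0xf2) -> 0xa7
vd[2] xor(0x2a,0xdf) -> 0xf5
vd[3] xor(0xe2,0x2d) -> 0xcf

vd = [8, 167, 245, 207]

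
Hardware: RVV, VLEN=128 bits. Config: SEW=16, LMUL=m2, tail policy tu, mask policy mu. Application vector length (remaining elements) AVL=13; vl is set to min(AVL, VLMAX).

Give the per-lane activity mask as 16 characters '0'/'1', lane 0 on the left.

predicate = 1111111111111000

VLMAX = VLEN×LMUL/SEW = 128×2/16 = 16
AVL=13 ≤ VLMAX=16, so vl = 13
bits (lane 0 leftmost): 1111111111111000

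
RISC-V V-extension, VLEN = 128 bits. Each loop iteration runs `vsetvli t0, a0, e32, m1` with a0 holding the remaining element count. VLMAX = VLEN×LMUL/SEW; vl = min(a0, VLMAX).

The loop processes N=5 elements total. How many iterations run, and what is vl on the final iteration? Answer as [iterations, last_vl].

lanes per group: 128·1/32 = 4
5 elements at 4/iter → 2 passes, remainder 1 on the last

[iterations, last_vl] = [2, 1]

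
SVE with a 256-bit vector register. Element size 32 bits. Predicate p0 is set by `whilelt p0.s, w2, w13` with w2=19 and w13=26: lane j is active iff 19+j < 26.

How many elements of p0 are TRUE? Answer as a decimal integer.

256-bit reg / 32-bit elem → 8 lanes
whilelt: lane j active iff 19+j < 26 → j < 7 → 7 active

vl = 7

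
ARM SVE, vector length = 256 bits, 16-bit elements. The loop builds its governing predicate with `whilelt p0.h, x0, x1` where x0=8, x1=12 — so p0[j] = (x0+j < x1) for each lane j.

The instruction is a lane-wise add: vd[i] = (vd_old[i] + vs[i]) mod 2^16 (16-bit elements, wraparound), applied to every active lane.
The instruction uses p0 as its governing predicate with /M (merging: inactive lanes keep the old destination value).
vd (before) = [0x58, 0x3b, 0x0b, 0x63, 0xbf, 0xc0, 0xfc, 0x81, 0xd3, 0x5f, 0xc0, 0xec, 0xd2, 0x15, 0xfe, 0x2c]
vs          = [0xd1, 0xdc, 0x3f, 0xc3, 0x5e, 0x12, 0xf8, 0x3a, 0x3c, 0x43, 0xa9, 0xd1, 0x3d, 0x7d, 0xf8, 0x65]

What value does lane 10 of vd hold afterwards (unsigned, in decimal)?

register lanes = 256/16 = 16
p0[j] = (8+j < 12); true for j=0..3 → 4 lanes set
[0] add(0x58,0xd1) = 0x129
[1] add(0x3b,0xdc) = 0x117
[2] add(0x0b,0x3f) = 0x4a
[3] add(0x63,0xc3) = 0x126
[4] tail/keep = 0xbf
[5] tail/keep = 0xc0
[6] tail/keep = 0xfc
[7] tail/keep = 0x81
[8] tail/keep = 0xd3
[9] tail/keep = 0x5f
[10] tail/keep = 0xc0
[11] tail/keep = 0xec
[12] tail/keep = 0xd2
[13] tail/keep = 0x15
[14] tail/keep = 0xfe
[15] tail/keep = 0x2c

vd[10] = 192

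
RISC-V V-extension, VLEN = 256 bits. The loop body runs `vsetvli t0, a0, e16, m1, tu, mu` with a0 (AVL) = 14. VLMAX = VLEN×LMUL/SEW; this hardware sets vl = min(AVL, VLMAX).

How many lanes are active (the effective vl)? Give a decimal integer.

vl = 14

lanes per group: 256·1/16 = 16
AVL=14 ≤ VLMAX=16, so vl = 14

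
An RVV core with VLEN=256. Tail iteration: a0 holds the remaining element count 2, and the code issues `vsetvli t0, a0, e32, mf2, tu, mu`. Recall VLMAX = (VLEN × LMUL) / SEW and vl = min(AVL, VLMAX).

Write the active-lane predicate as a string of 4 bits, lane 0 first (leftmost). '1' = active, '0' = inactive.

lanes per group: 256·1/2/32 = 4
vl = min(AVL, VLMAX) = min(2, 4) = 2
bits (lane 0 leftmost): 1100

predicate = 1100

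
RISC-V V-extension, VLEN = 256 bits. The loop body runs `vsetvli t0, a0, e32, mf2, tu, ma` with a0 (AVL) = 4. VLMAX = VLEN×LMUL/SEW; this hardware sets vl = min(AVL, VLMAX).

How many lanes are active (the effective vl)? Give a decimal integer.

vl = 4

VLMAX = (256 × 1/2) / 32 = 4 lanes
AVL=4 ≤ VLMAX=4, so vl = 4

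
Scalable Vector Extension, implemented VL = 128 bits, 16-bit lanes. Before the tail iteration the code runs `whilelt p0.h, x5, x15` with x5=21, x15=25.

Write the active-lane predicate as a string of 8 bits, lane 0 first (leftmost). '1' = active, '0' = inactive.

predicate = 11110000

128-bit reg / 16-bit elem → 8 lanes
active while 21+j < 25, i.e. j ∈ [0,4) capped at 8 ⇒ 4
bits (lane 0 leftmost): 11110000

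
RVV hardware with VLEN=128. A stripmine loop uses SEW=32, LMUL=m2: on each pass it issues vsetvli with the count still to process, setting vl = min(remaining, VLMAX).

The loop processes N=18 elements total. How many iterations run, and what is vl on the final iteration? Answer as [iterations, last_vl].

[iterations, last_vl] = [3, 2]

VLMAX = (128 × 2) / 32 = 8 lanes
N=18: ⌈18/8⌉ = 3 iters; last vl = 18 − 2×8 = 2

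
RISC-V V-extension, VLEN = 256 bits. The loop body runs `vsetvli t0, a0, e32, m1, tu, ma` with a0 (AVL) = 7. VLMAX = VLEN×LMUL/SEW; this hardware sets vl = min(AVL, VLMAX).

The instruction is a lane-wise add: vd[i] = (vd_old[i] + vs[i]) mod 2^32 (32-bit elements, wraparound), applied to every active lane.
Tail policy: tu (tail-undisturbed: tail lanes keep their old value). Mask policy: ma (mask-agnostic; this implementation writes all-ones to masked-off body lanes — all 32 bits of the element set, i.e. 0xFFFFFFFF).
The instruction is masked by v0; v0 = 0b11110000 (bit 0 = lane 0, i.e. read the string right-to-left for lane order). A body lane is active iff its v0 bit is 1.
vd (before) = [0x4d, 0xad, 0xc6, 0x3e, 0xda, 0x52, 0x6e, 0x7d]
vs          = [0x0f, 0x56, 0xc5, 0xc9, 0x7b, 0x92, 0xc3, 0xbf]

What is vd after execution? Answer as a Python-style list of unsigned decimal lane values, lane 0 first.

vd = [4294967295, 4294967295, 4294967295, 4294967295, 341, 228, 305, 125]

lanes per group: 256·1/32 = 8
vl = min(AVL, VLMAX) = min(7, 8) = 7
lane  0: mask-off/ones ⇒ 0xffffffff
lane  1: mask-off/ones ⇒ 0xffffffff
lane  2: mask-off/ones ⇒ 0xffffffff
lane  3: mask-off/ones ⇒ 0xffffffff
lane  4: add(0xda,0x7b) ⇒ 0x155
lane  5: add(0x52,0x92) ⇒ 0xe4
lane  6: add(0x6e,0xc3) ⇒ 0x131
lane  7: tail/keep ⇒ 0x7d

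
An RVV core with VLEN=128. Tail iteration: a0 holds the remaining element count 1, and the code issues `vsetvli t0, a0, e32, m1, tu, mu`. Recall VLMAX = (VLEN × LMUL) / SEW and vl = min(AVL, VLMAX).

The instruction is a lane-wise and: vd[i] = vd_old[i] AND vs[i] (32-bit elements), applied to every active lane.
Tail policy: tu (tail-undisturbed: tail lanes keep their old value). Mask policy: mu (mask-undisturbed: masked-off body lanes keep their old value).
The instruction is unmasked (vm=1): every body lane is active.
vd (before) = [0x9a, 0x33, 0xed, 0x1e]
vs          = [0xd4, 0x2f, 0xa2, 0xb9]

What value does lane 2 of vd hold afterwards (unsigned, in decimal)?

vd[2] = 237

VLMAX = (128 × 1) / 32 = 4 lanes
vl = min(AVL, VLMAX) = min(1, 4) = 1
lane  0: and(0x9a,0xd4) ⇒ 0x90
lane  1: tail/keep ⇒ 0x33
lane  2: tail/keep ⇒ 0xed
lane  3: tail/keep ⇒ 0x1e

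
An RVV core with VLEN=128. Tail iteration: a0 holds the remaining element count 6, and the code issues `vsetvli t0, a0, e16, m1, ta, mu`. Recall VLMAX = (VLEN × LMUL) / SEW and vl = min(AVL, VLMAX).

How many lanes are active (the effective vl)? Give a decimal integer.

vl = 6

lanes per group: 128·1/16 = 8
vl ← min(6, 8) = 6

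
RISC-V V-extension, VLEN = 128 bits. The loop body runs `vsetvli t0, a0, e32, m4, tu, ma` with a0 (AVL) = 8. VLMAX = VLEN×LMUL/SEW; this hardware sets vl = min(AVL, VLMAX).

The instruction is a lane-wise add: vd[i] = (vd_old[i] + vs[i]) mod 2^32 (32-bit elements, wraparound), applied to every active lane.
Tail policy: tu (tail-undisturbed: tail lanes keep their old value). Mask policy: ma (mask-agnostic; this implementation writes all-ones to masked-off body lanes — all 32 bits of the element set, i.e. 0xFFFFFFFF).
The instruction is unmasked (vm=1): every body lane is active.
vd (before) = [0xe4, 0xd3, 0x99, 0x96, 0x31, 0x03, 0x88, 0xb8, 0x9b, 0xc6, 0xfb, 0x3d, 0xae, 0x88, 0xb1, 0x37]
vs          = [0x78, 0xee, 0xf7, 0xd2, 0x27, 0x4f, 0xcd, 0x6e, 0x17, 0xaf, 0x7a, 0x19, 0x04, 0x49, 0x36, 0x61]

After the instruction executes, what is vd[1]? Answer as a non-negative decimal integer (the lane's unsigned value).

vd[1] = 449

VLMAX = VLEN×LMUL/SEW = 128×4/32 = 16
vl = min(AVL, VLMAX) = min(8, 16) = 8
vd[0] add(0xe4,0x78) -> 0x15c
vd[1] add(0xd3,0xee) -> 0x1c1
vd[2] add(0x99,0xf7) -> 0x190
vd[3] add(0x96,0xd2) -> 0x168
vd[4] add(0x31,0x27) -> 0x58
vd[5] add(0x03,0x4f) -> 0x52
vd[6] add(0x88,0xcd) -> 0x155
vd[7] add(0xb8,0x6e) -> 0x126
vd[8] tail/keep -> 0x9b
vd[9] tail/keep -> 0xc6
vd[10] tail/keep -> 0xfb
vd[11] tail/keep -> 0x3d
vd[12] tail/keep -> 0xae
vd[13] tail/keep -> 0x88
vd[14] tail/keep -> 0xb1
vd[15] tail/keep -> 0x37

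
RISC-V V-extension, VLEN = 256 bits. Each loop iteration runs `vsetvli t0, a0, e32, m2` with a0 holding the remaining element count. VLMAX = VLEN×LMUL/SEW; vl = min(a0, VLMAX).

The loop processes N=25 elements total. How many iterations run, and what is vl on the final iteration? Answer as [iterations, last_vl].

VLMAX = (256 × 2) / 32 = 16 lanes
iterations = ceil(25/16) = 2; final-pass vl = 9

[iterations, last_vl] = [2, 9]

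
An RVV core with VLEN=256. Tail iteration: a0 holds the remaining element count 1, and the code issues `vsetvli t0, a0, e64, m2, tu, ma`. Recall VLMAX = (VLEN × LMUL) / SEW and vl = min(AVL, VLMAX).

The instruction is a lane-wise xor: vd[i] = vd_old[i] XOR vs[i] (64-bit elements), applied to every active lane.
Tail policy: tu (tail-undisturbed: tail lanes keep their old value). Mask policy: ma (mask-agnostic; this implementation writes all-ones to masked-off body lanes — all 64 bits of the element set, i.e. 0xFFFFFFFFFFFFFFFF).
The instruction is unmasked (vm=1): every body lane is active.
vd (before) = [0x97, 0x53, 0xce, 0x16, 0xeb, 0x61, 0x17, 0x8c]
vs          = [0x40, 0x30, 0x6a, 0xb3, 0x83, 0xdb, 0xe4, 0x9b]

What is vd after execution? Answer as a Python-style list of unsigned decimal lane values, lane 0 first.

vd = [215, 83, 206, 22, 235, 97, 23, 140]

lanes per group: 256·2/64 = 8
vl ← min(1, 8) = 1
lane  0: xor(0x97,0x40) ⇒ 0xd7
lane  1: tail/keep ⇒ 0x53
lane  2: tail/keep ⇒ 0xce
lane  3: tail/keep ⇒ 0x16
lane  4: tail/keep ⇒ 0xeb
lane  5: tail/keep ⇒ 0x61
lane  6: tail/keep ⇒ 0x17
lane  7: tail/keep ⇒ 0x8c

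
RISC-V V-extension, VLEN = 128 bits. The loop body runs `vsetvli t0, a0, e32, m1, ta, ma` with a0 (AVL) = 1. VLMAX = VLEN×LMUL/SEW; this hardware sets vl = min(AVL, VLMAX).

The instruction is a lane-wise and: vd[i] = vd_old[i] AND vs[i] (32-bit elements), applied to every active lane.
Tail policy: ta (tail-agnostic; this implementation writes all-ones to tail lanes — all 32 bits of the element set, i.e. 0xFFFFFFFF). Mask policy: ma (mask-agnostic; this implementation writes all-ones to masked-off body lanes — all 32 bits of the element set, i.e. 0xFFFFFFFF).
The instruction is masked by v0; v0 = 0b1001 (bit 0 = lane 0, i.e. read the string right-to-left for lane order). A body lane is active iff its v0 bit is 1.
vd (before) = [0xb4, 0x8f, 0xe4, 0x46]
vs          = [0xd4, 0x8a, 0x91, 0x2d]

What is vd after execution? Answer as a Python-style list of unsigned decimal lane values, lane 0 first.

vd = [148, 4294967295, 4294967295, 4294967295]

lanes per group: 128·1/32 = 4
vl = min(AVL, VLMAX) = min(1, 4) = 1
lane  0: and(0xb4,0xd4) ⇒ 0x94
lane  1: tail/ones ⇒ 0xffffffff
lane  2: tail/ones ⇒ 0xffffffff
lane  3: tail/ones ⇒ 0xffffffff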